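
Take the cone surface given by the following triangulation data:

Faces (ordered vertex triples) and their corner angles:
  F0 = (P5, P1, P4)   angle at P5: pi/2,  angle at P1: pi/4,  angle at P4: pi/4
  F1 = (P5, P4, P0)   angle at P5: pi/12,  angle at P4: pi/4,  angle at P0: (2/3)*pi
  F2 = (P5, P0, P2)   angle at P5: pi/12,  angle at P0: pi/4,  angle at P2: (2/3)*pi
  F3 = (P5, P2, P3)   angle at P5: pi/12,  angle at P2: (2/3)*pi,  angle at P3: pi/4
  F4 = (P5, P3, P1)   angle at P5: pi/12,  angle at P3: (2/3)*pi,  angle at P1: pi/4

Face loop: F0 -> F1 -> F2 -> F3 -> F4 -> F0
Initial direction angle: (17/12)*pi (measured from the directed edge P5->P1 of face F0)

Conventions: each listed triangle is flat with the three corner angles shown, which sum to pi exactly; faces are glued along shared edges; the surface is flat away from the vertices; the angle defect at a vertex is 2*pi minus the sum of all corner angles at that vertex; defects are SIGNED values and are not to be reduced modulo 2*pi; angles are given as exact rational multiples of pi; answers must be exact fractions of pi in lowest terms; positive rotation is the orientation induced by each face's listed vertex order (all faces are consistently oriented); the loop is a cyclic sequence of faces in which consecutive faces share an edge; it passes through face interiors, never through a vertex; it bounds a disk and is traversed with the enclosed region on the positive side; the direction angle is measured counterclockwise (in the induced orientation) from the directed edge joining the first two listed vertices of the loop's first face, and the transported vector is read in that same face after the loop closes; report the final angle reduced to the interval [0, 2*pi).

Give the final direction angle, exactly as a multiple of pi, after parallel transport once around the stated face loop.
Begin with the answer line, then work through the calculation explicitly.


Answer: final direction angle = (7/12)*pi

enclosed vertex P5: corner angles sum to (5/6)*pi, defect = 2*pi - (5/6)*pi = (7/6)*pi
the rotation equals the total enclosed defect, so the final angle is initial + defects (mod 2*pi)
final angle = (17/12)*pi + (7/6)*pi = (7/12)*pi (mod 2*pi)


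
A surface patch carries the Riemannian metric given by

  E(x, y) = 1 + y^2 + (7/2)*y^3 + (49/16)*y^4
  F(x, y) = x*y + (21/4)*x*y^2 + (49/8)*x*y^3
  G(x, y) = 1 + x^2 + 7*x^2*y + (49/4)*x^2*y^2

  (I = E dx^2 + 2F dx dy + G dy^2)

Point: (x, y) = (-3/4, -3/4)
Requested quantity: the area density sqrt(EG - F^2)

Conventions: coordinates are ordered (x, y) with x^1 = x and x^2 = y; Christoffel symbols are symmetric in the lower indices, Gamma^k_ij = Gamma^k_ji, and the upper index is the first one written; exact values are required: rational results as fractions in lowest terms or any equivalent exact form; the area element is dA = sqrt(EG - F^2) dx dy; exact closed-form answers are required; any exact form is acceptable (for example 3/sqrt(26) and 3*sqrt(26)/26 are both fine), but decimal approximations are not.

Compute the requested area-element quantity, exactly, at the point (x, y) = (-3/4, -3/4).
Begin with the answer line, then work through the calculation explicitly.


Answer: sqrt(EG - F^2) = sqrt(10405)/64

E = 4321/4096, F = 585/2048, G = 2545/1024; EG - F^2 = 10405/4096


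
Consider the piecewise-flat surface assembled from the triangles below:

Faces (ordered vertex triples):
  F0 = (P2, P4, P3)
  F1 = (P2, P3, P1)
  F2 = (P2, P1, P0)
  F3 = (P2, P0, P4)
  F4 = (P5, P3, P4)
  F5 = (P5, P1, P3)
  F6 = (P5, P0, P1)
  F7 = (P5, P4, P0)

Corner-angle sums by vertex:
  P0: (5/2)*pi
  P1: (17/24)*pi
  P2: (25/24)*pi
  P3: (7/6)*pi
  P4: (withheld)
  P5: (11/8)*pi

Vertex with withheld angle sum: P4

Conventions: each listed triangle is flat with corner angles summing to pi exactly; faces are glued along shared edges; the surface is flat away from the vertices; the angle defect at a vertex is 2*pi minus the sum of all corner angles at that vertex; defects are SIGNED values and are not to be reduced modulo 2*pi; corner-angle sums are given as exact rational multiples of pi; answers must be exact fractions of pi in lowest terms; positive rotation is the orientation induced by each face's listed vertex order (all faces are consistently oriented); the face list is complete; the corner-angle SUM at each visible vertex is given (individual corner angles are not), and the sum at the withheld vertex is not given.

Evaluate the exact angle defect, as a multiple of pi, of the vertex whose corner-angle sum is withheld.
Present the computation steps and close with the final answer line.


V = 6, E = 12, F = 8; chi = V - E + F = 2
Gauss-Bonnet: total defect = 2*pi*chi = 4*pi; visible defects sum to (77/24)*pi

Answer: defect(P4) = (19/24)*pi


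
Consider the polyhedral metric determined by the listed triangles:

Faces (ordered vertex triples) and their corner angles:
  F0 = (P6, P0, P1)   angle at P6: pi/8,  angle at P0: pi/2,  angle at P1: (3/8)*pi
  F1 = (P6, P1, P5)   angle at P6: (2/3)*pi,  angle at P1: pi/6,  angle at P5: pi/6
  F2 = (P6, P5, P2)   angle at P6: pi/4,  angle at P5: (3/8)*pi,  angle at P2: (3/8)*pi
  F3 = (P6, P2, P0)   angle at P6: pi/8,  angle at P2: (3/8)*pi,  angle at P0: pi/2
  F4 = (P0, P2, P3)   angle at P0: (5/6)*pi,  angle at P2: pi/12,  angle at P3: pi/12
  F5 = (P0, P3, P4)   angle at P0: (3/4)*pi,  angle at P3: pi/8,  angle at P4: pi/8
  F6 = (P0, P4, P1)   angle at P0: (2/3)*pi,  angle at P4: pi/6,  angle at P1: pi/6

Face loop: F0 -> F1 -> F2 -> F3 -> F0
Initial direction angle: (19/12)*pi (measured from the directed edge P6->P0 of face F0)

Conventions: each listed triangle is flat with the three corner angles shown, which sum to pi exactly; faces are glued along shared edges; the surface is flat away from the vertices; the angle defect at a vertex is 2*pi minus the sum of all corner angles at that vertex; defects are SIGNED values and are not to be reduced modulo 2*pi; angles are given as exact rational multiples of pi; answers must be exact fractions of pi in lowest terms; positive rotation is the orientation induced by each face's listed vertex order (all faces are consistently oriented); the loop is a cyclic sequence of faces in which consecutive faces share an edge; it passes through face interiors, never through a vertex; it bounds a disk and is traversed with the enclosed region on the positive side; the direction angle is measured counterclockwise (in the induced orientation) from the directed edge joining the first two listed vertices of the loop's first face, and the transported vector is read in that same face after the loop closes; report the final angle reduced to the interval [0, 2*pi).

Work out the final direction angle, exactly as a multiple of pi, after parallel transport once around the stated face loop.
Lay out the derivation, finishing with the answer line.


enclosed vertex P6: corner angles sum to (7/6)*pi, defect = 2*pi - (7/6)*pi = (5/6)*pi
by Gauss-Bonnet the loop rotates the vector by the enclosed defect sum (positive orientation, mod 2*pi)
final angle = (19/12)*pi + (5/6)*pi = (5/12)*pi (mod 2*pi)

Answer: final direction angle = (5/12)*pi


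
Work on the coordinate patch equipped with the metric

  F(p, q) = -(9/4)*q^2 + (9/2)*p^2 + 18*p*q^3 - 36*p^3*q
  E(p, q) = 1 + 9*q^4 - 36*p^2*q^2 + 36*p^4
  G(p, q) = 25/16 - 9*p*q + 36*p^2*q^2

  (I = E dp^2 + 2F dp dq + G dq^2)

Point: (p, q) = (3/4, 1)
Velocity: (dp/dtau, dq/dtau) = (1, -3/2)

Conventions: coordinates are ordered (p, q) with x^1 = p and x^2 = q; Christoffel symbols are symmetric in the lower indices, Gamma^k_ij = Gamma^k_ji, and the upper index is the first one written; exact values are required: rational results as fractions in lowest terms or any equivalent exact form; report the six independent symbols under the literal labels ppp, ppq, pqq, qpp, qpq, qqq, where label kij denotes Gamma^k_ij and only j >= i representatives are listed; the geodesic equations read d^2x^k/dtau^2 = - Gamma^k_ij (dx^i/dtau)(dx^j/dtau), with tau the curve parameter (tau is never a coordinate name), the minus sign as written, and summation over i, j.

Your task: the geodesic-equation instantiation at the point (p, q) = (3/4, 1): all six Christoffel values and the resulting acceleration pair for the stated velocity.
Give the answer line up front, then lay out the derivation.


Answer: Gamma_ppp = 216/973, Gamma_ppq = -144/973, Gamma_pqq = -108/973, Gamma_qpp = -2160/973, Gamma_qpq = 1440/973, Gamma_qqq = 1080/973; accelerations (d^2p/dtau^2, d^2q/dtau^2) = (-405/973, 4050/973)

E = 73/64, F = -45/32, G = 241/16 at the point
E_p = 27/4, E_q = -9/2, F_p = -36, F_q = 333/16, G_p = 45, G_q = 135/4
EG - F^2 = 973/64;  g^inv = (64/973) * [[241/16, 45/32], [45/32, 73/64]]
first-kind symbols [ij,l] = (1/2)(d_i g_jl + d_j g_il - d_l g_ij): [pp,p] = E_p/2 = 27/8, [pp,q] = F_p - E_q/2 = -135/4, [pq,p] = E_q/2 = -9/4, [pq,q] = G_p/2 = 45/2, [qq,p] = F_q - G_p/2 = -27/16, [qq,q] = G_q/2 = 135/8
Gamma^p_ij = (G*[ij,p] - F*[ij,q])/(EG - F^2), Gamma^q_ij = (E*[ij,q] - F*[ij,p])/(EG - F^2)
Gamma_ppp = 216/973, Gamma_ppq = -144/973, Gamma_pqq = -108/973, Gamma_qpp = -2160/973, Gamma_qpq = 1440/973, Gamma_qqq = 1080/973
d^2p/dtau^2 = -(Gamma_ppp*(1)^2 + 2*Gamma_ppq*(1)*(-3/2) + Gamma_pqq*(-3/2)^2) = -405/973
d^2q/dtau^2 = -(Gamma_qpp*(1)^2 + 2*Gamma_qpq*(1)*(-3/2) + Gamma_qqq*(-3/2)^2) = 4050/973


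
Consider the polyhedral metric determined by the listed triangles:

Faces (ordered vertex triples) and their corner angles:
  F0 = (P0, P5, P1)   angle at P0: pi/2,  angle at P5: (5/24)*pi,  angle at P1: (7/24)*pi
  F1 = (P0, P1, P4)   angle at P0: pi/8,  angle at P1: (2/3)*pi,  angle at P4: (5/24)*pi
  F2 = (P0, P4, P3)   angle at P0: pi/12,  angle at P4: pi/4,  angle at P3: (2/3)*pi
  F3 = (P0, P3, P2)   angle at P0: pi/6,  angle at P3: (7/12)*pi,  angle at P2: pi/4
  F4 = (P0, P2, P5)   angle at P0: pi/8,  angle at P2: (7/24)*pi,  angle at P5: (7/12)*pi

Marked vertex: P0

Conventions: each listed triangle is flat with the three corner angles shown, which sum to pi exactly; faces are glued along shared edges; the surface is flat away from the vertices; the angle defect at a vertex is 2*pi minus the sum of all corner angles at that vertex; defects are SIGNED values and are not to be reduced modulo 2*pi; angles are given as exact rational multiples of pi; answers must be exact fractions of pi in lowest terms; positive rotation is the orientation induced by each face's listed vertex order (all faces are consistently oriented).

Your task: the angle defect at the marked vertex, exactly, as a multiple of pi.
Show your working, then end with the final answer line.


Sum of corner angles at P0: pi
defect = 2*pi - pi

Answer: defect(P0) = pi


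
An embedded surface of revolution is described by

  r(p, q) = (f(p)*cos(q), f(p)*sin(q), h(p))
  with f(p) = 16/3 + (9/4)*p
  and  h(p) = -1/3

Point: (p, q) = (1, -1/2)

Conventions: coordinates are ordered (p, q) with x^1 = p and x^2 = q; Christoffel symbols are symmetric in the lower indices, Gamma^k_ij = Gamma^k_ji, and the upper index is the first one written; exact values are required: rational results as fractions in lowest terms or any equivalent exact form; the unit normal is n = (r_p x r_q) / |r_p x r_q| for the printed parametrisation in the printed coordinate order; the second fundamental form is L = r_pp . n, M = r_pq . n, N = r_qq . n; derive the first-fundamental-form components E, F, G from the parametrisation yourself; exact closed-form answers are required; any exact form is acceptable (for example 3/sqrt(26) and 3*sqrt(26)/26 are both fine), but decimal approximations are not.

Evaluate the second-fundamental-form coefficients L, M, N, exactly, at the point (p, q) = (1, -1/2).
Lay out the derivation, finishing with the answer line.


f = 91/12, f' = 9/4, f'' = 0, h' = 0, h'' = 0
E = 81/16, F = 0, G = 8281/144; answer radicand W^2 = 81/16
unnormalised second-form numerators: l = 0, m = 0, n = 0; L = l/sqrt(81/16), and similarly M = m/sqrt(W^2), N = n/sqrt(W^2)

Answer: L = 0, M = 0, N = 0


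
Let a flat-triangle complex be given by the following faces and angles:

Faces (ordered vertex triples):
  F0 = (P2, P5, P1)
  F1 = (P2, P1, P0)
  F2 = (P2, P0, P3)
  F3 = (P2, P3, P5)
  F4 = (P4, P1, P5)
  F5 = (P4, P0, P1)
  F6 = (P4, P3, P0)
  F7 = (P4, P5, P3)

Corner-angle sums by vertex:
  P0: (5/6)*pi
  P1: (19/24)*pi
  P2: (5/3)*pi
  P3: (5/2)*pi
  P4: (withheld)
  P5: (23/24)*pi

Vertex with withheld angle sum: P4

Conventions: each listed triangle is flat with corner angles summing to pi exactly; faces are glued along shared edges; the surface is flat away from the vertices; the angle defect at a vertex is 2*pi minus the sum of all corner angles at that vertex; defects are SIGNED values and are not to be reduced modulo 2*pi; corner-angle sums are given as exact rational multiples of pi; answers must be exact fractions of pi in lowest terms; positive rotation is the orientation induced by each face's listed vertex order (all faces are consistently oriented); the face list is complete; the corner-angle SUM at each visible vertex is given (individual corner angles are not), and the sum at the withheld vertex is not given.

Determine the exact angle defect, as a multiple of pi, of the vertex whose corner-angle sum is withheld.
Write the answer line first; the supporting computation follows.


Answer: defect(P4) = (3/4)*pi

V = 6, E = 12, F = 8; chi = V - E + F = 2
Gauss-Bonnet: total defect = 2*pi*chi = 4*pi; visible defects sum to (13/4)*pi


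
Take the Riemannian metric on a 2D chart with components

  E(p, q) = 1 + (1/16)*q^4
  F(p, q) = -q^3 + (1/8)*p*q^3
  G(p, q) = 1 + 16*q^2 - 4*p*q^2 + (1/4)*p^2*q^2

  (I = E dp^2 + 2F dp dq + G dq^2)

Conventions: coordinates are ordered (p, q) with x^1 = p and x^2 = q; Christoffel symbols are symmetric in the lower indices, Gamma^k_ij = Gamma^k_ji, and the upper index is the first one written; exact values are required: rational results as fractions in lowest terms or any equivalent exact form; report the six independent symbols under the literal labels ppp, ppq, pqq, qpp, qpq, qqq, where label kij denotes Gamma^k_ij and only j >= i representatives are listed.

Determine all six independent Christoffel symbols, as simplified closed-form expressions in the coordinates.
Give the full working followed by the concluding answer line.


E = 1 + (1/16)*q^4; F = -q^3 + (1/8)*p*q^3; G = 1 + 16*q^2 - 4*p*q^2 + (1/4)*p^2*q^2
Gamma^k_ij = (1/2) g^{kl} (d_i g_jl + d_j g_il - d_l g_ij), with g^inv = (1/(EG-F^2)) [[G, -F], [-F, E]]
first partials: E_p = 0, E_q = (1/4)*q^3, F_p = (1/8)*q^3, F_q = -3*q^2 + (3/8)*p*q^2, G_p = -4*q^2 + (1/2)*p*q^2, G_q = 32*q - 8*p*q + (1/2)*p^2*q
D = EG - F^2 = 1 + 16*q^2 - 4*p*q^2 + (1/16)*q^4 + (1/4)*p^2*q^2
expanded: Gamma^p_pp = (G E_p - 2F F_p + F E_q)/(2D), Gamma^p_pq = (G E_q - F G_p)/(2D), Gamma^p_qq = (2G F_q - G G_p - F G_q)/(2D), Gamma^q_pp = (2E F_p - E E_q - F E_p)/(2D), Gamma^q_pq = (E G_p - F E_q)/(2D), Gamma^q_qq = (E G_q - 2F F_q + F G_p)/(2D); substitute and cancel common factors

Answer: Gamma_ppp = 0, Gamma_ppq = 2*q^3/(4*p^2*q^2 - 64*p*q^2 + q^4 + 256*q^2 + 16), Gamma_pqq = (2*p*q^2 - 16*q^2)/(4*p^2*q^2 - 64*p*q^2 + q^4 + 256*q^2 + 16), Gamma_qpp = 0, Gamma_qpq = (4*p*q^2 - 32*q^2)/(4*p^2*q^2 - 64*p*q^2 + q^4 + 256*q^2 + 16), Gamma_qqq = (4*p^2*q - 64*p*q + 256*q)/(4*p^2*q^2 - 64*p*q^2 + q^4 + 256*q^2 + 16)


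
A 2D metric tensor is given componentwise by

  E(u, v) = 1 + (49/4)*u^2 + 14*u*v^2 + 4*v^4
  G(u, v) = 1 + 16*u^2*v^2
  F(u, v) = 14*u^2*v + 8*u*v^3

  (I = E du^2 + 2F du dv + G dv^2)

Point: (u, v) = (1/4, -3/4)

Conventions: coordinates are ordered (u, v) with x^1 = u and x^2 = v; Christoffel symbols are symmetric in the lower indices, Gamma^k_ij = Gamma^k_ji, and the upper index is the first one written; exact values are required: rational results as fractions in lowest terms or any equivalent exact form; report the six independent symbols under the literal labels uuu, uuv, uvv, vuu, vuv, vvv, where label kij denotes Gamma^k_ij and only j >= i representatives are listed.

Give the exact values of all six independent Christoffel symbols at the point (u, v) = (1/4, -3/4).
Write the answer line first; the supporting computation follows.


Answer: Gamma_uuu = 112/89, Gamma_uuv = -96/89, Gamma_uvv = 32/89, Gamma_vuu = -42/89, Gamma_vuv = 36/89, Gamma_vvv = -12/89

E = 5, F = -3/2, G = 25/16 at the point
E_u = 14, E_v = -12, F_u = -69/8, F_v = 17/4, G_u = 9/2, G_v = -3/2
EG - F^2 = 89/16;  g^inv = (16/89) * [[25/16, 3/2], [3/2, 5]]
first-kind symbols [ij,l] = (1/2)(d_i g_jl + d_j g_il - d_l g_ij): [uu,u] = E_u/2 = 7, [uu,v] = F_u - E_v/2 = -21/8, [uv,u] = E_v/2 = -6, [uv,v] = G_u/2 = 9/4, [vv,u] = F_v - G_u/2 = 2, [vv,v] = G_v/2 = -3/4
Gamma^u_ij = (G*[ij,u] - F*[ij,v])/(EG - F^2), Gamma^v_ij = (E*[ij,v] - F*[ij,u])/(EG - F^2)


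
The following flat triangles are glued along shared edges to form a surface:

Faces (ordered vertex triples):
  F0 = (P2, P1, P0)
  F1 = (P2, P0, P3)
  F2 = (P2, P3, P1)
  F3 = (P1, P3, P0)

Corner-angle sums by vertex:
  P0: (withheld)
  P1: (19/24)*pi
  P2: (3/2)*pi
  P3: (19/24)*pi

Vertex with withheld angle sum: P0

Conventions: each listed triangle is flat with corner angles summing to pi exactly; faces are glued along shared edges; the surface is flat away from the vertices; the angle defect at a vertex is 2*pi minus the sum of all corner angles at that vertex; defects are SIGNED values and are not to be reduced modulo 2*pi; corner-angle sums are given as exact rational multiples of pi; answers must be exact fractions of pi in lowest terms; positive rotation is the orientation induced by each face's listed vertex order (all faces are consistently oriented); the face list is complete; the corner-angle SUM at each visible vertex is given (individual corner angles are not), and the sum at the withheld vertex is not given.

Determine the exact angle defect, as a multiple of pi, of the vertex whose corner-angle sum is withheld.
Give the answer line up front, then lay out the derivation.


Answer: defect(P0) = (13/12)*pi

V = 4, E = 6, F = 4; chi = V - E + F = 2
Gauss-Bonnet: total defect = 2*pi*chi = 4*pi; visible defects sum to (35/12)*pi


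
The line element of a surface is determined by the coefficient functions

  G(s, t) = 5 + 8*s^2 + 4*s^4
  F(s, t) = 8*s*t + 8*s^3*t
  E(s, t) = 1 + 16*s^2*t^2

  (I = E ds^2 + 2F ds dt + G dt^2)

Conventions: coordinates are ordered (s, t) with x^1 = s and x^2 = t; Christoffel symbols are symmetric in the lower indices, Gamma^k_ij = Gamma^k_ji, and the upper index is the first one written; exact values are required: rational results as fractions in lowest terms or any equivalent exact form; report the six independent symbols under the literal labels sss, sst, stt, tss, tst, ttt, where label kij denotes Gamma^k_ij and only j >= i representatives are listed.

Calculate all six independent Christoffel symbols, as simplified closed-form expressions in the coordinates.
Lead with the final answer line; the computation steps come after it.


Answer: Gamma_sss = 16*s*t^2/(4*s^4 + 16*s^2*t^2 + 8*s^2 + 5), Gamma_sst = 16*s^2*t/(4*s^4 + 16*s^2*t^2 + 8*s^2 + 5), Gamma_stt = 0, Gamma_tss = (8*s^2*t + 8*t)/(4*s^4 + 16*s^2*t^2 + 8*s^2 + 5), Gamma_tst = (8*s^3 + 8*s)/(4*s^4 + 16*s^2*t^2 + 8*s^2 + 5), Gamma_ttt = 0

E = 1 + 16*s^2*t^2; F = 8*s*t + 8*s^3*t; G = 5 + 8*s^2 + 4*s^4
Gamma^k_ij = (1/2) g^{kl} (d_i g_jl + d_j g_il - d_l g_ij), with g^inv = (1/(EG-F^2)) [[G, -F], [-F, E]]
first partials: E_s = 32*s*t^2, E_t = 32*s^2*t, F_s = 8*t + 24*s^2*t, F_t = 8*s + 8*s^3, G_s = 16*s + 16*s^3, G_t = 0
D = EG - F^2 = 5 + 8*s^2 + 16*s^2*t^2 + 4*s^4
expanded: Gamma^s_ss = (G E_s - 2F F_s + F E_t)/(2D), Gamma^s_st = (G E_t - F G_s)/(2D), Gamma^s_tt = (2G F_t - G G_s - F G_t)/(2D), Gamma^t_ss = (2E F_s - E E_t - F E_s)/(2D), Gamma^t_st = (E G_s - F E_t)/(2D), Gamma^t_tt = (E G_t - 2F F_t + F G_s)/(2D); substitute and cancel common factors


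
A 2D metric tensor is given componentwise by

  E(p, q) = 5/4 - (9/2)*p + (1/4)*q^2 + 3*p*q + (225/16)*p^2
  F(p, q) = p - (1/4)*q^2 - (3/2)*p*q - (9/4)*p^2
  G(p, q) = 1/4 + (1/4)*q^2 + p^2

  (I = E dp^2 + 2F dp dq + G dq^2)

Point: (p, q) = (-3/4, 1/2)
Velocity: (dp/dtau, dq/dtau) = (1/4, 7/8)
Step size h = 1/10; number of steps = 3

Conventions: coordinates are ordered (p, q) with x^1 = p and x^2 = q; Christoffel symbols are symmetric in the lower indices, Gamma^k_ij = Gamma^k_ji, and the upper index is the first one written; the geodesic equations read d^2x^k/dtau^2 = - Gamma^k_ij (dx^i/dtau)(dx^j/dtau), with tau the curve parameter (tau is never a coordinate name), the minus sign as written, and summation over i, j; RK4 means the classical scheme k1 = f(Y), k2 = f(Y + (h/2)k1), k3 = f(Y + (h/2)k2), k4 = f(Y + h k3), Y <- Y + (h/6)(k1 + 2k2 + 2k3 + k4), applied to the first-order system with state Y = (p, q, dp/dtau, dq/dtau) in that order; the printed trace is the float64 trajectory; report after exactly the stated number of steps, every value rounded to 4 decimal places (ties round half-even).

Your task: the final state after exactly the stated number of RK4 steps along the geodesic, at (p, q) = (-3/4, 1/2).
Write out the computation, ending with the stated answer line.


f(Y) = (dp/dtau, dq/dtau, -Gamma^p_ij Y'^i Y'^j, -Gamma^q_ij Y'^i Y'^j) with the Gammas evaluated at the stage position; h = 0.100000; intermediate values shown to 6 dp
step 0: p = -0.7500, q = 0.5000, dp/dtau = 0.2500, dq/dtau = 0.8750
step 1:
  k1: at (p, q) = (-0.750000, 0.500000), (dp/dtau, dq/dtau) = (0.250000, 0.875000); Gamma_ppp = -0.456148, Gamma_ppq = -0.259863, Gamma_pqq = 0.208143, Gamma_qpp = 4.495601, Gamma_qpq = -1.307263, Gamma_qqq = 0.503390; k1 = (0.250000, 0.875000, -0.017160, -0.094456)
  k2: at (p, q) = (-0.737500, 0.543750), (dp/dtau, dq/dtau) = (0.249142, 0.870277); Gamma_ppp = -0.506336, Gamma_ppq = -0.251003, Gamma_pqq = 0.206020, Gamma_qpp = 4.318295, Gamma_qpq = -1.264497, Gamma_qqq = 0.496996; k2 = (0.249142, 0.870277, -0.015760, -0.096117)
  k3: at (p, q) = (-0.737543, 0.543514), (dp/dtau, dq/dtau) = (0.249212, 0.870194); Gamma_ppp = -0.506094, Gamma_ppq = -0.251050, Gamma_pqq = 0.206033, Gamma_qpp = 4.319270, Gamma_qpq = -1.264726, Gamma_qqq = 0.497033; k3 = (0.249212, 0.870194, -0.015697, -0.096083)
  k4: at (p, q) = (-0.725079, 0.587019), (dp/dtau, dq/dtau) = (0.248430, 0.865392); Gamma_ppp = -0.555269, Gamma_ppq = -0.242501, Gamma_pqq = 0.203896, Gamma_qpp = 4.142558, Gamma_qpq = -1.222705, Gamma_qqq = 0.490986; k4 = (0.248430, 0.865392, -0.014158, -0.097632)
  Y <- Y + (h/6)(k1 + 2k2 + 2k3 + k4): p = -0.7251, q = 0.5870, dp/dtau = 0.2484, dq/dtau = 0.8654
step 2:
  k1: at (p, q) = (-0.725081, 0.587022), (dp/dtau, dq/dtau) = (0.248429, 0.865392); Gamma_ppp = -0.555269, Gamma_ppq = -0.242500, Gamma_pqq = 0.203896, Gamma_qpp = 4.142545, Gamma_qpq = -1.222703, Gamma_qqq = 0.490985; k1 = (0.248429, 0.865392, -0.014159, -0.097632)
  k2: at (p, q) = (-0.712660, 0.630292), (dp/dtau, dq/dtau) = (0.247721, 0.860510); Gamma_ppp = -0.603385, Gamma_ppq = -0.234258, Gamma_pqq = 0.201734, Gamma_qpp = 3.966454, Gamma_qpq = -1.181438, Gamma_qqq = 0.485279; k2 = (0.247721, 0.860510, -0.012480, -0.099057)
  k3: at (p, q) = (-0.712695, 0.630048), (dp/dtau, dq/dtau) = (0.247805, 0.860439); Gamma_ppp = -0.603158, Gamma_ppq = -0.234303, Gamma_pqq = 0.201748, Gamma_qpp = 3.967451, Gamma_qpq = -1.181665, Gamma_qqq = 0.485315; k3 = (0.247805, 0.860439, -0.012410, -0.099024)
  k4: at (p, q) = (-0.700300, 0.673066), (dp/dtau, dq/dtau) = (0.247188, 0.855489); Gamma_ppp = -0.650190, Gamma_ppq = -0.226364, Gamma_pqq = 0.199552, Gamma_qpp = 3.792099, Gamma_qpq = -1.141179, Gamma_qqq = 0.479949; k4 = (0.247188, 0.855489, -0.010580, -0.100318)
  Y <- Y + (h/6)(k1 + 2k2 + 2k3 + k4): p = -0.7003, q = 0.6731, dp/dtau = 0.2472, dq/dtau = 0.8555
step 3:
  k1: at (p, q) = (-0.700303, 0.673069), (dp/dtau, dq/dtau) = (0.247187, 0.855490); Gamma_ppp = -0.650188, Gamma_ppq = -0.226364, Gamma_pqq = 0.199552, Gamma_qpp = 3.792089, Gamma_qpq = -1.141178, Gamma_qqq = 0.479949; k1 = (0.247187, 0.855490, -0.010581, -0.100318)
  k2: at (p, q) = (-0.687944, 0.715843), (dp/dtau, dq/dtau) = (0.246658, 0.850474); Gamma_ppp = -0.696086, Gamma_ppq = -0.218724, Gamma_pqq = 0.197310, Gamma_qpp = 3.617514, Gamma_qpq = -1.101482, Gamma_qqq = 0.474915; k2 = (0.246658, 0.850474, -0.008599, -0.101470)
  k3: at (p, q) = (-0.687970, 0.715592), (dp/dtau, dq/dtau) = (0.246758, 0.850417); Gamma_ppp = -0.695880, Gamma_ppq = -0.218767, Gamma_pqq = 0.197325, Gamma_qpp = 3.618517, Gamma_qpq = -1.101703, Gamma_qqq = 0.474950; k3 = (0.246758, 0.850417, -0.008521, -0.101439)
  k4: at (p, q) = (-0.675627, 0.758110), (dp/dtau, dq/dtau) = (0.246335, 0.845346); Gamma_ppp = -0.740627, Gamma_ppq = -0.211419, Gamma_pqq = 0.195026, Gamma_qpp = 3.444808, Gamma_qpq = -1.062810, Gamma_qqq = 0.470243; k4 = (0.246335, 0.845346, -0.006374, -0.102439)
  Y <- Y + (h/6)(k1 + 2k2 + 2k3 + k4): p = -0.6756, q = 0.7581, dp/dtau = 0.2463, dq/dtau = 0.8453

Answer: p = -0.6756, q = 0.7581, dp/dtau = 0.2463, dq/dtau = 0.8453


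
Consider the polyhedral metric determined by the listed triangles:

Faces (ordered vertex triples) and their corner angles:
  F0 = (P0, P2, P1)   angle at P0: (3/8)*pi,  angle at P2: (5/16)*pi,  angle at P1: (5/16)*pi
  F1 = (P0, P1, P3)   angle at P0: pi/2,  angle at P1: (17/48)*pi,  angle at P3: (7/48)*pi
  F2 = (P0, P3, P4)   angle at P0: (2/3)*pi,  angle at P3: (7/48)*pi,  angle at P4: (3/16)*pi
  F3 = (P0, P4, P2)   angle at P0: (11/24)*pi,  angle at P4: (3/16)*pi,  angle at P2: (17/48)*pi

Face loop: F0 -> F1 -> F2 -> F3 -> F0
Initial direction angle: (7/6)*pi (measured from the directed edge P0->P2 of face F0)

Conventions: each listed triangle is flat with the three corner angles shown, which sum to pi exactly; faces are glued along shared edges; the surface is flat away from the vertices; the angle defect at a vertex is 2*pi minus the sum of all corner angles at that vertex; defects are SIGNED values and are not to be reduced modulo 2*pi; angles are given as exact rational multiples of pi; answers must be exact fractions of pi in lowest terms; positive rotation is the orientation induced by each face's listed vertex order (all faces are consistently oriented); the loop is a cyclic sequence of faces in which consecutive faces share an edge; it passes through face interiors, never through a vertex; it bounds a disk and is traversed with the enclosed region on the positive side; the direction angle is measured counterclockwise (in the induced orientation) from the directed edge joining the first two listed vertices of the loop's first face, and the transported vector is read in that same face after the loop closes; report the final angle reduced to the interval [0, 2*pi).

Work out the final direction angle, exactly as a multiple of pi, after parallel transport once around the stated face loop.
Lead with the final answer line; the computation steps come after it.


Answer: final direction angle = (7/6)*pi

enclosed vertex P0: corner angles sum to 2*pi, defect = 2*pi - 2*pi = 0
by Gauss-Bonnet the loop rotates the vector by the enclosed defect sum (positive orientation, mod 2*pi)
final angle = (7/6)*pi + 0 = (7/6)*pi (mod 2*pi)


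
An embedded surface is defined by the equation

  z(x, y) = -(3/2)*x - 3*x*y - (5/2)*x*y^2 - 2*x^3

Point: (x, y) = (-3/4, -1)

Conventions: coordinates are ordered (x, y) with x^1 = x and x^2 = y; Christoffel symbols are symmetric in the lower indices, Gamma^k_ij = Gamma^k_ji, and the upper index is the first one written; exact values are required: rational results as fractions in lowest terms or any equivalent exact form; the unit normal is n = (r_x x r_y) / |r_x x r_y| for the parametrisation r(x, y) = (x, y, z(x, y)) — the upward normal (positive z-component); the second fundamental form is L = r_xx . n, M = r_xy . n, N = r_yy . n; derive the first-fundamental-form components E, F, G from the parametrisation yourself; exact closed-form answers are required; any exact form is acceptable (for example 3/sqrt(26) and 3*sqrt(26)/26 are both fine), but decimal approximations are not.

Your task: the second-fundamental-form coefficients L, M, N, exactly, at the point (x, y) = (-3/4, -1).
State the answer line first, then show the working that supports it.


Answer: L = 72*sqrt(1433)/1433, M = 16*sqrt(1433)/1433, N = 30*sqrt(1433)/1433

z_x = -35/8, z_y = -3/2, z_xx = 9, z_xy = 2, z_yy = 15/4
E = 1289/64, F = 105/16, G = 13/4; answer radicand W^2 = 1433/64
unnormalised second-form numerators: l = 9, m = 2, n = 15/4; L = l/sqrt(1433/64), and similarly M = m/sqrt(W^2), N = n/sqrt(W^2)


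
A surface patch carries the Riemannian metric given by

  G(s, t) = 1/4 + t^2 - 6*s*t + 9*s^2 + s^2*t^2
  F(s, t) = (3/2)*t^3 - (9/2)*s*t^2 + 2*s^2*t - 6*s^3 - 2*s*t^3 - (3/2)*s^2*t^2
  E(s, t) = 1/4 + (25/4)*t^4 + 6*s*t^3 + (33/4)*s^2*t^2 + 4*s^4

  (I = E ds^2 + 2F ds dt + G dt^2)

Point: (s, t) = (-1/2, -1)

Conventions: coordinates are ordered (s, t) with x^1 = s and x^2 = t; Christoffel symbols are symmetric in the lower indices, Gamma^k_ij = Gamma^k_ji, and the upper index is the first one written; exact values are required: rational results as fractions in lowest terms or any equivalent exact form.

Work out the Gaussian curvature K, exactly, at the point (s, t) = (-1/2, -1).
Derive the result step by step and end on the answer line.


E = 189/16, F = -3/8, G = 3/4, EG - F^2 = 279/32 at the point
E_s = -65/4, E_t = -305/8, F_s = -7/2, F_t = 17/4, G_s = -4, G_t = 1/2
E_tt = 777/8, F_st = -2, G_ss = 20
K follows from Brioschi's formula, (det M1 - det M2)/(EG - F^2)^2.
M1 = [[-E_tt/2 + F_st - G_ss/2, E_s/2, F_s - E_t/2], [F_t - G_s/2, E, F], [G_t/2, F, G]] = [[-969/16, -65/8, 249/16], [25/4, 189/16, -3/8], [1/4, -3/8, 3/4]]; det M1 = -585333/1024
M2 = [[0, E_t/2, G_s/2], [E_t/2, E, F], [G_s/2, F, G]] = [[0, -305/16, -2], [-305/16, 189/16, -3/8], [-2, -3/8, 3/4]]; det M2 = -356739/1024
det M1 - det M2 = -114297/512; K = -114297/512 / (279/32)^2 = -2458/837

Answer: K = -2458/837


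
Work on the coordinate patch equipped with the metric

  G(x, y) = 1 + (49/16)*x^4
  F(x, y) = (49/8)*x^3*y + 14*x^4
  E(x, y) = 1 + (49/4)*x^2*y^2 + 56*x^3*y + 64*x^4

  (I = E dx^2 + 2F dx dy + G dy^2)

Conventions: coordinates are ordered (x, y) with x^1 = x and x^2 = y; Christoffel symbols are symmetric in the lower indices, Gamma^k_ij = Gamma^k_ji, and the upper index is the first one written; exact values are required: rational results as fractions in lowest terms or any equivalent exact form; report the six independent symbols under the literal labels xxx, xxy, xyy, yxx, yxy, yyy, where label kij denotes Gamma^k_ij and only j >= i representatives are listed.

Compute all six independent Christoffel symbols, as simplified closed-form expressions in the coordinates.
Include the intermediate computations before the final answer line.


E = 1 + (49/4)*x^2*y^2 + 56*x^3*y + 64*x^4; F = (49/8)*x^3*y + 14*x^4; G = 1 + (49/16)*x^4
Gamma^k_ij = (1/2) g^{kl} (d_i g_jl + d_j g_il - d_l g_ij), with g^inv = (1/(EG-F^2)) [[G, -F], [-F, E]]
first partials: E_x = (49/2)*x*y^2 + 168*x^2*y + 256*x^3, E_y = (49/2)*x^2*y + 56*x^3, F_x = (147/8)*x^2*y + 56*x^3, F_y = (49/8)*x^3, G_x = (49/4)*x^3, G_y = 0
D = EG - F^2 = 1 + (49/4)*x^2*y^2 + 56*x^3*y + (1073/16)*x^4
expanded: Gamma^x_xx = (G E_x - 2F F_x + F E_y)/(2D), Gamma^x_xy = (G E_y - F G_x)/(2D), Gamma^x_yy = (2G F_y - G G_x - F G_y)/(2D), Gamma^y_xx = (2E F_x - E E_y - F E_x)/(2D), Gamma^y_xy = (E G_x - F E_y)/(2D), Gamma^y_yy = (E G_y - 2F F_y + F G_x)/(2D); substitute and cancel common factors

Answer: Gamma_xxx = (2048*x^3 + 1344*x^2*y + 196*x*y^2)/(1073*x^4 + 896*x^3*y + 196*x^2*y^2 + 16), Gamma_xxy = (448*x^3 + 196*x^2*y)/(1073*x^4 + 896*x^3*y + 196*x^2*y^2 + 16), Gamma_xyy = 0, Gamma_yxx = (448*x^3 + 98*x^2*y)/(1073*x^4 + 896*x^3*y + 196*x^2*y^2 + 16), Gamma_yxy = 98*x^3/(1073*x^4 + 896*x^3*y + 196*x^2*y^2 + 16), Gamma_yyy = 0


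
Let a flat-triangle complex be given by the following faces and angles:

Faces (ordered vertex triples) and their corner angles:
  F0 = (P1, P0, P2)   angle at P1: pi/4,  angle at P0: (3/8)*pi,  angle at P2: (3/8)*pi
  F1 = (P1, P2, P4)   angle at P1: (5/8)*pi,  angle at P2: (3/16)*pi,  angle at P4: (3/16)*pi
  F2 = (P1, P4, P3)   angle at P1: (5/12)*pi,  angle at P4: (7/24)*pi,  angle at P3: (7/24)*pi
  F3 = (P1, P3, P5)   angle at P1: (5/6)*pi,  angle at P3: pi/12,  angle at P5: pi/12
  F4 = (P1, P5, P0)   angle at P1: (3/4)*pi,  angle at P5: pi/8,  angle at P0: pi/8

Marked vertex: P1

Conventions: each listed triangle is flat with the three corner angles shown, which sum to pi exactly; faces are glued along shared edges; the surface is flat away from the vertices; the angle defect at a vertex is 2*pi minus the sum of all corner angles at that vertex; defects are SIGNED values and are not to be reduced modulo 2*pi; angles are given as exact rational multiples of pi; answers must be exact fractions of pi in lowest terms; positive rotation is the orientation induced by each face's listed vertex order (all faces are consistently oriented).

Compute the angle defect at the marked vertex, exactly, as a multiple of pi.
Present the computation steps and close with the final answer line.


Sum of corner angles at P1: (23/8)*pi
defect = 2*pi - (23/8)*pi

Answer: defect(P1) = (-7/8)*pi


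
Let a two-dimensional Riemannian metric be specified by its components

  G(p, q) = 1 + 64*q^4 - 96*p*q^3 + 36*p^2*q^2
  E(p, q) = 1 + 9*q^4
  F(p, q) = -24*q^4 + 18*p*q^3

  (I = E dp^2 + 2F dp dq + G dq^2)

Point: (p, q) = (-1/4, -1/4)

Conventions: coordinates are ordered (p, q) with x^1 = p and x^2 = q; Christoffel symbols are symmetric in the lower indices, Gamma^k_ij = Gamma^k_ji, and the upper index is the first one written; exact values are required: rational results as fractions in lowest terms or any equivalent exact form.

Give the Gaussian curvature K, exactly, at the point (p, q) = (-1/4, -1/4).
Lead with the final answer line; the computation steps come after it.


Answer: K = -147456/72361

E = 265/256, F = -3/128, G = 65/64, EG - F^2 = 269/256 at the point
E_p = 0, E_q = -9/16, F_p = -9/32, F_q = 21/32, G_p = 3/8, G_q = -5/8
E_qq = 27/4, F_pq = 27/8, G_pp = 9/2
Brioschi: K = (det M1 - det M2) / (EG - F^2)^2 with the standard first/second-derivative matrices M1, M2.
M1 = [[-E_qq/2 + F_pq - G_pp/2, E_p/2, F_p - E_q/2], [F_q - G_p/2, E, F], [G_q/2, F, G]] = [[-9/4, 0, 0], [15/32, 265/256, -3/128], [-5/16, -3/128, 65/64]]; det M1 = -2421/1024
M2 = [[0, E_q/2, G_p/2], [E_q/2, E, F], [G_p/2, F, G]] = [[0, -9/32, 3/16], [-9/32, 265/256, -3/128], [3/16, -3/128, 65/64]]; det M2 = -117/1024
det M1 - det M2 = -9/4; K = -9/4 / (269/256)^2 = -147456/72361


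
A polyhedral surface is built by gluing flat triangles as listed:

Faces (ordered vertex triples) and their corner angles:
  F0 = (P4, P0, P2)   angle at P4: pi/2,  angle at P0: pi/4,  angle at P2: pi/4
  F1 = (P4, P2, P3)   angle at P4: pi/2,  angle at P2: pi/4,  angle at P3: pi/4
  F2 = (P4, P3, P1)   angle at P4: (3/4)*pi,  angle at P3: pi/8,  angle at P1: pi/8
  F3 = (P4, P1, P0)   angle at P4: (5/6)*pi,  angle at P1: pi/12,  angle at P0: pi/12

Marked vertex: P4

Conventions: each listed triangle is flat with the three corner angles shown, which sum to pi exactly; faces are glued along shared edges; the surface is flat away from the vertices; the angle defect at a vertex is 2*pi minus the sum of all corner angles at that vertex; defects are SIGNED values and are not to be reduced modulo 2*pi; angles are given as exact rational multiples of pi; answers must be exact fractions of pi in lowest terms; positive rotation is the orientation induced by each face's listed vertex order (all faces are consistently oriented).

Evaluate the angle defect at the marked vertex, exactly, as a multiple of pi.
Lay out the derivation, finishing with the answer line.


Sum of corner angles at P4: (31/12)*pi
defect = 2*pi - (31/12)*pi

Answer: defect(P4) = (-7/12)*pi


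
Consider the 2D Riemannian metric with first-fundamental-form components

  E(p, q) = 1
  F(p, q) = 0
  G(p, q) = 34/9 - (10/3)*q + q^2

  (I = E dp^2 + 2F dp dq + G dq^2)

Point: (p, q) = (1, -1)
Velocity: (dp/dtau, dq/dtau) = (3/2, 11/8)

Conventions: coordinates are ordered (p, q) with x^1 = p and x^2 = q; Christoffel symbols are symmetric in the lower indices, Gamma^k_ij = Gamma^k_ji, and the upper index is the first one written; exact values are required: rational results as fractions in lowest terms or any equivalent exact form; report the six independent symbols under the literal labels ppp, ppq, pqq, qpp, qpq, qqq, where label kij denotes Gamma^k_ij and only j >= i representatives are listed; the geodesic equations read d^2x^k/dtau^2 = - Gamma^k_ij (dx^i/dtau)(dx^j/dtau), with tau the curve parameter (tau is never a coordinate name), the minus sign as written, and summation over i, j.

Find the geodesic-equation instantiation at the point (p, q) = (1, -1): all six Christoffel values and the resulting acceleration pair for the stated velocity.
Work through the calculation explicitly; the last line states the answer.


E = 1, F = 0, G = 73/9 at the point
E_p = 0, E_q = 0, F_p = 0, F_q = 0, G_p = 0, G_q = -16/3
EG - F^2 = 73/9;  g^inv = (9/73) * [[73/9, 0], [0, 1]]
first-kind symbols [ij,l] = (1/2)(d_i g_jl + d_j g_il - d_l g_ij): [pp,p] = E_p/2 = 0, [pp,q] = F_p - E_q/2 = 0, [pq,p] = E_q/2 = 0, [pq,q] = G_p/2 = 0, [qq,p] = F_q - G_p/2 = 0, [qq,q] = G_q/2 = -8/3
Gamma^p_ij = (G*[ij,p] - F*[ij,q])/(EG - F^2), Gamma^q_ij = (E*[ij,q] - F*[ij,p])/(EG - F^2)
Gamma_ppp = 0, Gamma_ppq = 0, Gamma_pqq = 0, Gamma_qpp = 0, Gamma_qpq = 0, Gamma_qqq = -24/73
d^2p/dtau^2 = -(Gamma_ppp*(3/2)^2 + 2*Gamma_ppq*(3/2)*(11/8) + Gamma_pqq*(11/8)^2) = 0
d^2q/dtau^2 = -(Gamma_qpp*(3/2)^2 + 2*Gamma_qpq*(3/2)*(11/8) + Gamma_qqq*(11/8)^2) = 363/584

Answer: Gamma_ppp = 0, Gamma_ppq = 0, Gamma_pqq = 0, Gamma_qpp = 0, Gamma_qpq = 0, Gamma_qqq = -24/73; accelerations (d^2p/dtau^2, d^2q/dtau^2) = (0, 363/584)


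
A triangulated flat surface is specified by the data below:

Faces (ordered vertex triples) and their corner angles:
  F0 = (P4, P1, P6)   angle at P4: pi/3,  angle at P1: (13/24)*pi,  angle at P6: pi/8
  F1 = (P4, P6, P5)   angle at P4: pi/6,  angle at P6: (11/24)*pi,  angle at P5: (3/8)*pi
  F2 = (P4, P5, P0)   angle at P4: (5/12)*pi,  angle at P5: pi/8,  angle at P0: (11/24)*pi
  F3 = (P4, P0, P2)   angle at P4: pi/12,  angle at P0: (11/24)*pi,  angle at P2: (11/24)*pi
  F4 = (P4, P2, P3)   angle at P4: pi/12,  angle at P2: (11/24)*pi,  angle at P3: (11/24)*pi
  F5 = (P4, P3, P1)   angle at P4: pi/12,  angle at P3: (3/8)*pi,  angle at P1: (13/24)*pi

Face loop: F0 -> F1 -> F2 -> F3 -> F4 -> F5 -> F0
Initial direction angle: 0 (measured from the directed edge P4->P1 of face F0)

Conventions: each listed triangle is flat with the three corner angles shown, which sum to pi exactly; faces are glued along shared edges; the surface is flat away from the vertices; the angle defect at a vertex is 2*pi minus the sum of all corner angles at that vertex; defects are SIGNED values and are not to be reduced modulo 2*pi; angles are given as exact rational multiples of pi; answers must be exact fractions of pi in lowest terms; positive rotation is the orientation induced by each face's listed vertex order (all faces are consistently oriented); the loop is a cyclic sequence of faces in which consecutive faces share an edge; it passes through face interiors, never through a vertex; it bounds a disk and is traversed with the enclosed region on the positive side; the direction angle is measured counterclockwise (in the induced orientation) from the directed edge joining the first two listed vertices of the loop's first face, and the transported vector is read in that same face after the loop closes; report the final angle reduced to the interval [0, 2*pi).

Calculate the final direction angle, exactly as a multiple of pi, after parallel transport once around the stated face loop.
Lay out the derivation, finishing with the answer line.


enclosed vertex P4: corner angles sum to (7/6)*pi, defect = 2*pi - (7/6)*pi = (5/6)*pi
transport around the loop rotates by the sum of enclosed defects; add to the initial angle mod 2*pi
final angle = 0 + (5/6)*pi = (5/6)*pi (mod 2*pi)

Answer: final direction angle = (5/6)*pi


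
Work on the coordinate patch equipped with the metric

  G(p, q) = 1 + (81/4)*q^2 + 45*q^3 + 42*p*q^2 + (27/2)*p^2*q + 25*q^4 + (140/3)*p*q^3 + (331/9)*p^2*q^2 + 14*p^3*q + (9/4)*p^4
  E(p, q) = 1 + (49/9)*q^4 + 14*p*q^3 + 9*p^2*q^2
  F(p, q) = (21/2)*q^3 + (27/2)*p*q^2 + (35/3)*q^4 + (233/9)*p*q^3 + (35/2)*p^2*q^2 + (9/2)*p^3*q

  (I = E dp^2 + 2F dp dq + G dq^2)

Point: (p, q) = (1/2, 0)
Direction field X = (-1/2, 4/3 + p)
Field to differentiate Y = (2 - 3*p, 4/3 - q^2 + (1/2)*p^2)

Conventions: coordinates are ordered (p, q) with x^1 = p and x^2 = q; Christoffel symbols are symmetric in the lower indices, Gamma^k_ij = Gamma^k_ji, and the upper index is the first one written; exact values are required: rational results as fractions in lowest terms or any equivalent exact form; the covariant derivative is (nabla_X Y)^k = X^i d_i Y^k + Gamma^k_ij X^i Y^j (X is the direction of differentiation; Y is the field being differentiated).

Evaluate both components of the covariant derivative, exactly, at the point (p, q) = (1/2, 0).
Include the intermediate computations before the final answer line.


E = 1, F = 0, G = 73/64 at the point
E_p = 0, E_q = 0, F_p = 0, F_q = 9/16, G_p = 9/8, G_q = 41/8
EG - F^2 = 73/64;  g^inv = (64/73) * [[73/64, 0], [0, 1]]
first-kind symbols [ij,l] = (1/2)(d_i g_jl + d_j g_il - d_l g_ij): [pp,p] = E_p/2 = 0, [pp,q] = F_p - E_q/2 = 0, [pq,p] = E_q/2 = 0, [pq,q] = G_p/2 = 9/16, [qq,p] = F_q - G_p/2 = 0, [qq,q] = G_q/2 = 41/16
Gamma^p_ij = (G*[ij,p] - F*[ij,q])/(EG - F^2), Gamma^q_ij = (E*[ij,q] - F*[ij,p])/(EG - F^2)
Gamma_ppp = 0, Gamma_ppq = 0, Gamma_pqq = 0, Gamma_qpp = 0, Gamma_qpq = 36/73, Gamma_qqq = 164/73
X = (-1/2, 11/6), Y = (1/2, 35/24) at the point

Answer: (nabla_X Y)^p = 3/2, (nabla_X Y)^q = 15371/2628
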